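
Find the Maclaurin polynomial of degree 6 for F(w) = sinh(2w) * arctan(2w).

88*w^6/9 - 8*w^4/3 + 4*w^2

Take the Cauchy product of the two expansions.
F(0) = 0
F′(0) = 0
F′′(0) = 8
F′′′(0) = 0
F^(4)(0) = -64
F^(5)(0) = 0
F^(6)(0) = 7040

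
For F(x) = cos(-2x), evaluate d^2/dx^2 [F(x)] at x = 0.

-4

From the series, [x^2] F = -2; multiply by 2! = 2 to get -4.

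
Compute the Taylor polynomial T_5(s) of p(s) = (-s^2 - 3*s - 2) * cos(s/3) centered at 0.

-s^5/648 + 53*s^4/972 + s^3/6 - 8*s^2/9 - 3*s - 2

Multiply each power in the prefactor through the base expansion.
[s^0] = -2;  [s^1] = -3;  [s^2] = -8/9;  [s^3] = 1/6;  [s^4] = 53/972;  [s^5] = -1/648.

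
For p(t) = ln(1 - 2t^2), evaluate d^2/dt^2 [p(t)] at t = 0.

-4

From the series, [t^2] p = -2; multiply by 2! = 2 to get -4.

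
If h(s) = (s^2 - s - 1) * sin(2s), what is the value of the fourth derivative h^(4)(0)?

Multiply each power in the prefactor through the base expansion.
The coefficient of s^4 in the expansion is 4/3, so h^(4)(0) = 4! * (4/3) = 32.

32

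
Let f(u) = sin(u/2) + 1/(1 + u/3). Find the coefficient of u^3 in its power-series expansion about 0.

Combine the two series term by term.
So c_3 = f′′′(0)/3! = -25/432.

-25/432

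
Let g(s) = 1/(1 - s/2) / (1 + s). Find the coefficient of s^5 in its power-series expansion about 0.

Multiply the two series term by term and collect like powers.
So c_5 = g^(5)(0)/5! = -21/32.

-21/32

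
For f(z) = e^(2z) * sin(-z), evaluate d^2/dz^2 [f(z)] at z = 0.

Expand each factor separately, then convolve coefficients.
From the series, [z^2] f = -2; multiply by 2! = 2 to get -4.

-4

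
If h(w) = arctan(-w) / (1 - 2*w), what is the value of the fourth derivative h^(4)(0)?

Multiply the numerator's expansion by the denominator's geometric series.
The coefficient of w^4 in the expansion is -22/3, so h^(4)(0) = 4! * (-22/3) = -176.

-176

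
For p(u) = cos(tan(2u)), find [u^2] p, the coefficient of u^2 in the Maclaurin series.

-2

Compose series: expand the inner function first, then feed it into the outer expansion.
[u^0] = 1;  [u^1] = 0;  [u^2] = -2.
So c_2 = p′′(0)/2! = -2.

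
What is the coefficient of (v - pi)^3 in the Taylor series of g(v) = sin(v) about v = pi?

1/6

g(pi) = 0
g′(pi) = -1
g′′(pi) = 0
g′′′(pi) = 1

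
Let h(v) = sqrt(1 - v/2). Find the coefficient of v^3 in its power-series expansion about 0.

-1/128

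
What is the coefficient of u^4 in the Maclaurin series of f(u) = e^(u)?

1/24

c_4 = f^(4)(0)/4! = 1/24.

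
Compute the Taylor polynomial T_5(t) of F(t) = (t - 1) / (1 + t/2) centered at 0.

3*t^5/32 - 3*t^4/16 + 3*t^3/8 - 3*t^2/4 + 3*t/2 - 1

Multiply each power in the prefactor through the base expansion.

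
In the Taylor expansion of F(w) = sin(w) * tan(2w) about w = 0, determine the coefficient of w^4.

7/3

Write out both Maclaurin series and multiply, keeping only the needed powers.
F(0) = 0
F′(0) = 0
F′′(0) = 4
F′′′(0) = 0
F^(4)(0) = 56
So c_4 = F^(4)(0)/4! = 7/3.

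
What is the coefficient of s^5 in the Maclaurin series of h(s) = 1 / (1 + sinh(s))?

Use the geometric series for the reciprocal, then substitute.
So c_5 = h^(5)(0)/5! = -181/120.

-181/120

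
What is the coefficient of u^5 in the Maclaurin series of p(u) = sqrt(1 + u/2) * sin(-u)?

Multiply the two series term by term and collect like powers.
p(0) = 0
p′(0) = -1
p′′(0) = -1/2
p′′′(0) = 19/16
p^(4)(0) = 13/16
p^(5)(0) = -341/256
So c_5 = p^(5)(0)/5! = -341/30720.

-341/30720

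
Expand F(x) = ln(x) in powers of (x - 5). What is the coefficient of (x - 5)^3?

Differentiate repeatedly and evaluate at the center.
F(5) = ln(5)
F′(5) = 1/5
F′′(5) = -1/25
F′′′(5) = 2/125
So c_3 = F′′′(5)/3! = 1/375.

1/375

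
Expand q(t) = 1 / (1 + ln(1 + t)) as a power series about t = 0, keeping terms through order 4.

11*t^4/3 - 7*t^3/3 + 3*t^2/2 - t + 1

Use the geometric series for the reciprocal, then substitute.
q(0) = 1
q′(0) = -1
q′′(0) = 3
q′′′(0) = -14
q^(4)(0) = 88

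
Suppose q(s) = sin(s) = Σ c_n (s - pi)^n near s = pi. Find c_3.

Use the known series and substitute for the argument.
q(pi) = 0
q′(pi) = -1
q′′(pi) = 0
q′′′(pi) = 1

1/6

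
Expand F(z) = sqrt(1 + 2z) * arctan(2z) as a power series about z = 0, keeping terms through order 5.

389*z^5/60 - 5*z^4/3 - 11*z^3/3 + 2*z^2 + 2*z

Take the Cauchy product of the two expansions.
F(0) = 0
F′(0) = 2
F′′(0) = 4
F′′′(0) = -22
F^(4)(0) = -40
F^(5)(0) = 778
Dividing each by k! gives the coefficients c_0, ..., c_5.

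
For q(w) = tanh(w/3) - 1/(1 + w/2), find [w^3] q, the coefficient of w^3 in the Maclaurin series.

Expand each term separately and add.
q(0) = -1
q′(0) = 5/6
q′′(0) = -1/2
q′′′(0) = 73/108

73/648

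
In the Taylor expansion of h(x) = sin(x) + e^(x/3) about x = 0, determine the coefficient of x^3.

Combine the two series term by term.
So c_3 = h′′′(0)/3! = -13/81.

-13/81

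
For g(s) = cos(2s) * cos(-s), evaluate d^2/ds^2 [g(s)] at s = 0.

Write out both Maclaurin series and multiply, keeping only the needed powers.
From the series, [s^2] g = -5/2; multiply by 2! = 2 to get -5.

-5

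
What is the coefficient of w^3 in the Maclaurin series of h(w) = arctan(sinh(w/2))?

-1/48

Plug the Maclaurin series of the inner function into that of the outer and collect terms.
h(0) = 0
h′(0) = 1/2
h′′(0) = 0
h′′′(0) = -1/8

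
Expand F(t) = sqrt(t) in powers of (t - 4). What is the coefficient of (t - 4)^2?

F(4) = 2
F′(4) = 1/4
F′′(4) = -1/32
So c_2 = F′′(4)/2! = -1/64.

-1/64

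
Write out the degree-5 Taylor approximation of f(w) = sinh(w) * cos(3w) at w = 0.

Multiply the two series term by term and collect like powers.
f(0) = 0
f′(0) = 1
f′′(0) = 0
f′′′(0) = -26
f^(4)(0) = 0
f^(5)(0) = 316

79*w^5/30 - 13*w^3/3 + w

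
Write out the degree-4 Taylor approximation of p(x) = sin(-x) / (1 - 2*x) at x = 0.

Expand 1/(denominator) as a geometric series and multiply by the numerator's series.
p(0) = 0
p′(0) = -1
p′′(0) = -4
p′′′(0) = -23
p^(4)(0) = -184
Dividing each by k! gives the coefficients c_0, ..., c_4.

-23*x^4/3 - 23*x^3/6 - 2*x^2 - x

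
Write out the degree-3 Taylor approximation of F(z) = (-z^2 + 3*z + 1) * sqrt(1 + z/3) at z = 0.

Multiply each power in the prefactor through the base expansion.

-89*z^3/432 - 37*z^2/72 + 19*z/6 + 1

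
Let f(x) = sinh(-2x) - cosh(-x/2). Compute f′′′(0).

Add the two expansions coefficient-wise.
The coefficient of x^3 in the expansion is -4/3, so f′′′(0) = 3! * (-4/3) = -8.

-8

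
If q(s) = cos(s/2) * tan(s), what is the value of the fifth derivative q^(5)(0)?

Expand each factor separately, then convolve coefficients.
The coefficient of s^5 in the expansion is 181/1920, so q^(5)(0) = 5! * (181/1920) = 181/16.

181/16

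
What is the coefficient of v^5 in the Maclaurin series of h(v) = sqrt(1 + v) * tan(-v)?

-101/1920

Multiply the two series term by term and collect like powers.
So c_5 = h^(5)(0)/5! = -101/1920.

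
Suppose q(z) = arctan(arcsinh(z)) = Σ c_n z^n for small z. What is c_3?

-1/2

Plug the Maclaurin series of the inner function into that of the outer and collect terms.
q(0) = 0
q′(0) = 1
q′′(0) = 0
q′′′(0) = -3
So c_3 = q′′′(0)/3! = -1/2.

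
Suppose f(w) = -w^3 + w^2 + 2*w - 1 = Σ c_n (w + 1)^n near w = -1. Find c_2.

4

[(w + 1)^0] = -1;  [(w + 1)^1] = -3;  [(w + 1)^2] = 4.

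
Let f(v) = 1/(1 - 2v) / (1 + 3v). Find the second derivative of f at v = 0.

Write out both Maclaurin series and multiply, keeping only the needed powers.
The coefficient of v^2 in the expansion is 7, so f′′(0) = 2! * (7) = 14.

14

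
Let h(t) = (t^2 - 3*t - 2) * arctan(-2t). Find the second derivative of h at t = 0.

12

Distribute the polynomial across the series and collect like powers.
The coefficient of t^2 in the expansion is 6, so h′′(0) = 2! * (6) = 12.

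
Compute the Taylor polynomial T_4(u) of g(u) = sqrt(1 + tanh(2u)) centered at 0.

17*u^4/24 - 5*u^3/6 - u^2/2 + u + 1

Plug the Maclaurin series of the inner function into that of the outer and collect terms.
[u^0] = 1;  [u^1] = 1;  [u^2] = -1/2;  [u^3] = -5/6;  [u^4] = 17/24.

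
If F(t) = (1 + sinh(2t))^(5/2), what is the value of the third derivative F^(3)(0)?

Plug the Maclaurin series of the inner function into that of the outer and collect terms.
The coefficient of t^3 in the expansion is 35/6, so F′′′(0) = 3! * (35/6) = 35.

35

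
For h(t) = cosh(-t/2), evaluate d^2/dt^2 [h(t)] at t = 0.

1/4

From the series, [t^2] h = 1/8; multiply by 2! = 2 to get 1/4.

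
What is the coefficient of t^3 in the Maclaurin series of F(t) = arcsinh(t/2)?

-1/48

Differentiate repeatedly and evaluate at the center.
F(0) = 0
F′(0) = 1/2
F′′(0) = 0
F′′′(0) = -1/8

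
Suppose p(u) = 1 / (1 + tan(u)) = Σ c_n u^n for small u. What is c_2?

Use the geometric series for the reciprocal, then substitute.
p(0) = 1
p′(0) = -1
p′′(0) = 2
So c_2 = p′′(0)/2! = 1.

1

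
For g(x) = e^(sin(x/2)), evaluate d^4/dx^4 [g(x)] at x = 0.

-3/16

Compose series: expand the inner function first, then feed it into the outer expansion.
The coefficient of x^4 in the expansion is -1/128, so g^(4)(0) = 4! * (-1/128) = -3/16.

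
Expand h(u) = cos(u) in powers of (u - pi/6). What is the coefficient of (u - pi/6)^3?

Differentiate repeatedly and evaluate at the center.
So c_3 = h′′′(pi/6)/3! = 1/12.

1/12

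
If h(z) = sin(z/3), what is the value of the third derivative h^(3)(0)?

-1/27

From the series, [z^3] h = -1/162; multiply by 3! = 6 to get -1/27.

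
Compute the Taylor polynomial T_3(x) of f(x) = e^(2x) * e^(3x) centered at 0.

Write out both Maclaurin series and multiply, keeping only the needed powers.
[x^0] = 1;  [x^1] = 5;  [x^2] = 25/2;  [x^3] = 125/6.

125*x^3/6 + 25*x^2/2 + 5*x + 1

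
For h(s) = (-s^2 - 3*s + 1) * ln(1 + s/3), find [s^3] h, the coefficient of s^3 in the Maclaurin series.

Shift and add copies of the series according to the polynomial's terms.
h(0) = 0
h′(0) = 1/3
h′′(0) = -19/9
h′′′(0) = -25/27
So c_3 = h′′′(0)/3! = -25/162.

-25/162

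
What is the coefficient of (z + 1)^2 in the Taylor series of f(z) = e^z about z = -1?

Apply the Taylor formula c_k = f^(k)(a)/k!.
[(z + 1)^0] = e^(-1);  [(z + 1)^1] = e^(-1);  [(z + 1)^2] = e^(-1)/2.
So c_2 = f′′(-1)/2! = e^(-1)/2.

e^(-1)/2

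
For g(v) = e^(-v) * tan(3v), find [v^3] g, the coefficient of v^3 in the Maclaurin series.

21/2

Write out both Maclaurin series and multiply, keeping only the needed powers.
[v^0] = 0;  [v^1] = 3;  [v^2] = -3;  [v^3] = 21/2.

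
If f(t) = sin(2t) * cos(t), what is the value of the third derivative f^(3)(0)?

-14

Take the Cauchy product of the two expansions.
The coefficient of t^3 in the expansion is -7/3, so f′′′(0) = 3! * (-7/3) = -14.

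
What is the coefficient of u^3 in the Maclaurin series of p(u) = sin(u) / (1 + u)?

5/6

Multiply the two series term by term and collect like powers.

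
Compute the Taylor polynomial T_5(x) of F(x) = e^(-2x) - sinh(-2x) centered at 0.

Expand each term separately and add.
F(0) = 1
F′(0) = 0
F′′(0) = 4
F′′′(0) = 0
F^(4)(0) = 16
F^(5)(0) = 0

2*x^4/3 + 2*x^2 + 1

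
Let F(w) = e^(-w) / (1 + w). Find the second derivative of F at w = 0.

Take the Cauchy product of the two expansions.
From the series, [w^2] F = 5/2; multiply by 2! = 2 to get 5.

5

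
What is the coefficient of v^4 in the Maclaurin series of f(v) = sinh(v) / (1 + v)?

-7/6

Expand each factor separately, then convolve coefficients.
[v^0] = 0;  [v^1] = 1;  [v^2] = -1;  [v^3] = 7/6;  [v^4] = -7/6.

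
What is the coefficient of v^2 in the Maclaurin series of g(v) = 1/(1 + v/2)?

1/4

Use the known series and substitute for the argument.
g(0) = 1
g′(0) = -1/2
g′′(0) = 1/2
So c_2 = g′′(0)/2! = 1/4.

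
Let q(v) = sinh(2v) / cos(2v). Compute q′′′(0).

Divide the numerator series by the denominator series (power-series long division).
The coefficient of v^3 in the expansion is 16/3, so q′′′(0) = 3! * (16/3) = 32.

32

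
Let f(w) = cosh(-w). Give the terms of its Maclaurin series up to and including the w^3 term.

Compute the successive derivatives at the expansion point and divide by k!.
f(0) = 1
f′(0) = 0
f′′(0) = 1
f′′′(0) = 0
Dividing each by k! gives the coefficients c_0, ..., c_3.

w^2/2 + 1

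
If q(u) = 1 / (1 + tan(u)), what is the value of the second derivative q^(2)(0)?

Expand as Σ (-1)^k u^k with u equal to the inner function's series.
The coefficient of u^2 in the expansion is 1, so q′′(0) = 2! * (1) = 2.

2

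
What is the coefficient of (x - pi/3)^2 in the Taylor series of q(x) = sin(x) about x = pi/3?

q(pi/3) = sqrt(3)/2
q′(pi/3) = 1/2
q′′(pi/3) = -sqrt(3)/2
So c_2 = q′′(pi/3)/2! = -sqrt(3)/4.

-sqrt(3)/4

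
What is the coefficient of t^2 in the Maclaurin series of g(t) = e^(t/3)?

1/18

g(0) = 1
g′(0) = 1/3
g′′(0) = 1/9
So c_2 = g′′(0)/2! = 1/18.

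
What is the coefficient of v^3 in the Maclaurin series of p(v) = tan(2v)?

p(0) = 0
p′(0) = 2
p′′(0) = 0
p′′′(0) = 16

8/3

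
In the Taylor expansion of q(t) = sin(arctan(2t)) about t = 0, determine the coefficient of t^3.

Substitute the inner expansion into the outer series and collect powers.
q(0) = 0
q′(0) = 2
q′′(0) = 0
q′′′(0) = -24

-4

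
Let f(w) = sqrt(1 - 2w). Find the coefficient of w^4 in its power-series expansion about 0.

-5/8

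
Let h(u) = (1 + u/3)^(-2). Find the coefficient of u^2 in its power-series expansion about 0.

1/3

[u^0] = 1;  [u^1] = -2/3;  [u^2] = 1/3.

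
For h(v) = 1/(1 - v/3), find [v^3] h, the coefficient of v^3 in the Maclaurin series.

Compute the successive derivatives at the expansion point and divide by k!.
h(0) = 1
h′(0) = 1/3
h′′(0) = 2/9
h′′′(0) = 2/9
Then c_k = h^(k)(0)/k! gives each Taylor coefficient.

1/27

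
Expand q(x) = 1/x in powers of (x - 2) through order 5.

[(x - 2)^0] = 1/2;  [(x - 2)^1] = -1/4;  [(x - 2)^2] = 1/8;  [(x - 2)^3] = -1/16;  [(x - 2)^4] = 1/32;  [(x - 2)^5] = -1/64.

-(x - 2)^5/64 + (x - 2)^4/32 - (x - 2)^3/16 + (x - 2)^2/8 - (x - 2)/4 + 1/2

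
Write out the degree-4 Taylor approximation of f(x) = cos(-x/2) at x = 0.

x^4/384 - x^2/8 + 1

f(0) = 1
f′(0) = 0
f′′(0) = -1/4
f′′′(0) = 0
f^(4)(0) = 1/16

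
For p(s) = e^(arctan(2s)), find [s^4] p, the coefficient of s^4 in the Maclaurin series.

Let u equal the inner series; expand the outer function in u and truncate.
[s^0] = 1;  [s^1] = 2;  [s^2] = 2;  [s^3] = -4/3;  [s^4] = -14/3.

-14/3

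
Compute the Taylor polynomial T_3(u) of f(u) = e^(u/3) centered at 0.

u^3/162 + u^2/18 + u/3 + 1

f(0) = 1
f′(0) = 1/3
f′′(0) = 1/9
f′′′(0) = 1/27
Then c_k = f^(k)(0)/k! gives each Taylor coefficient.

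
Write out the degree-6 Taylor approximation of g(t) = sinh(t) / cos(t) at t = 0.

Divide the numerator series by the denominator series (power-series long division).

3*t^5/10 + 2*t^3/3 + t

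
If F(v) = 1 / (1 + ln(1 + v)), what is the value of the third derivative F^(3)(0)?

-14

Write 1/(1+u) = 1 - u + u^2 - u^3 + ... and substitute the series for u.
The coefficient of v^3 in the expansion is -7/3, so F′′′(0) = 3! * (-7/3) = -14.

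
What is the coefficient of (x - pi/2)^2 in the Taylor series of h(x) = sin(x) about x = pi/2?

h(pi/2) = 1
h′(pi/2) = 0
h′′(pi/2) = -1
So c_2 = h′′(pi/2)/2! = -1/2.

-1/2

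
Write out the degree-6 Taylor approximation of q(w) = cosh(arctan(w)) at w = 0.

29*w^6/144 - 7*w^4/24 + w^2/2 + 1

Compose series: expand the inner function first, then feed it into the outer expansion.
q(0) = 1
q′(0) = 0
q′′(0) = 1
q′′′(0) = 0
q^(4)(0) = -7
q^(5)(0) = 0
q^(6)(0) = 145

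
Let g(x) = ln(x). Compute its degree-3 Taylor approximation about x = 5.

Apply the Taylor formula c_k = f^(k)(a)/k!.
g(5) = ln(5)
g′(5) = 1/5
g′′(5) = -1/25
g′′′(5) = 2/125
Then c_k = g^(k)(5)/k! gives each Taylor coefficient.

(x - 5)^3/375 - (x - 5)^2/50 + (x - 5)/5 + ln(5)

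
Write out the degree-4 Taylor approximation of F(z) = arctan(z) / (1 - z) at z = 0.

2*z^4/3 + 2*z^3/3 + z^2 + z

Expand 1/(denominator) as a geometric series and multiply by the numerator's series.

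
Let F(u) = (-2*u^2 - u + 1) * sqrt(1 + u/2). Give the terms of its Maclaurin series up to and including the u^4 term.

107*u^4/2048 - 59*u^3/128 - 73*u^2/32 - 3*u/4 + 1

Shift and add copies of the series according to the polynomial's terms.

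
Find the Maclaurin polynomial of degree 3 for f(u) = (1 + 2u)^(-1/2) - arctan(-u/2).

Add the two expansions coefficient-wise.

-61*u^3/24 + 3*u^2/2 - u/2 + 1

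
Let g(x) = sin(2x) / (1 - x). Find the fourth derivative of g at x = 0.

Expand each factor separately, then convolve coefficients.
From the series, [x^4] g = 2/3; multiply by 4! = 24 to get 16.

16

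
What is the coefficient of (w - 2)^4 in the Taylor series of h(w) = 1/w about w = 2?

1/32

c_4 = h^(4)(2)/4! = 1/32.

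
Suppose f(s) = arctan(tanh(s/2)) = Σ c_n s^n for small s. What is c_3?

-1/12

Substitute the inner expansion into the outer series and collect powers.
[s^0] = 0;  [s^1] = 1/2;  [s^2] = 0;  [s^3] = -1/12.
So c_3 = f′′′(0)/3! = -1/12.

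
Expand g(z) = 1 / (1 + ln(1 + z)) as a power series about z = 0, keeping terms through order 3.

-7*z^3/3 + 3*z^2/2 - z + 1

Expand as Σ (-1)^k u^k with u equal to the inner function's series.
[z^0] = 1;  [z^1] = -1;  [z^2] = 3/2;  [z^3] = -7/3.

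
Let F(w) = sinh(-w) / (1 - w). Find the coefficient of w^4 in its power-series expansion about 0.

Take the Cauchy product of the two expansions.

-7/6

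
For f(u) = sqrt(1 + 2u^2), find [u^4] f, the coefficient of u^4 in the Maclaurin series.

-1/2

f(0) = 1
f′(0) = 0
f′′(0) = 2
f′′′(0) = 0
f^(4)(0) = -12
So c_4 = f^(4)(0)/4! = -1/2.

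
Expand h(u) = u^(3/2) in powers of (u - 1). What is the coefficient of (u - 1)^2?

3/8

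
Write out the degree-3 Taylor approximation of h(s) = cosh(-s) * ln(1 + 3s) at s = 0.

21*s^3/2 - 9*s^2/2 + 3*s

Multiply the two series term by term and collect like powers.
h(0) = 0
h′(0) = 3
h′′(0) = -9
h′′′(0) = 63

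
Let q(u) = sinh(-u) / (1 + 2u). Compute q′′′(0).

-25

Take the Cauchy product of the two expansions.
The coefficient of u^3 in the expansion is -25/6, so q′′′(0) = 3! * (-25/6) = -25.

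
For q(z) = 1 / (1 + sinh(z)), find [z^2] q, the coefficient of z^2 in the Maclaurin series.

Use the geometric series for the reciprocal, then substitute.
q(0) = 1
q′(0) = -1
q′′(0) = 2

1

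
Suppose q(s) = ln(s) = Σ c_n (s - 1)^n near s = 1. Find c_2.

q(1) = 0
q′(1) = 1
q′′(1) = -1
So c_2 = q′′(1)/2! = -1/2.

-1/2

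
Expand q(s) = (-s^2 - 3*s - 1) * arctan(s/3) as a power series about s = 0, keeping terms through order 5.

Shift and add copies of the series according to the polynomial's terms.
q(0) = 0
q′(0) = -1/3
q′′(0) = -2
q′′′(0) = -52/27
q^(4)(0) = 8/9
q^(5)(0) = 112/81

14*s^5/1215 + s^4/27 - 26*s^3/81 - s^2 - s/3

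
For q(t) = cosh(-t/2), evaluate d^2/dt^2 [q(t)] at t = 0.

1/4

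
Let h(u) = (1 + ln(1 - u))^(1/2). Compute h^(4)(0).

Plug the Maclaurin series of the inner function into that of the outer and collect terms.
The coefficient of u^4 in the expansion is -143/384, so h^(4)(0) = 4! * (-143/384) = -143/16.

-143/16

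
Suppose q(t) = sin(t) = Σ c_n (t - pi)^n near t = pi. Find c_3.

1/6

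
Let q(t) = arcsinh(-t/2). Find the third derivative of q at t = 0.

1/8

Apply the Taylor formula c_k = f^(k)(a)/k!.
The coefficient of t^3 in the expansion is 1/48, so q′′′(0) = 3! * (1/48) = 1/8.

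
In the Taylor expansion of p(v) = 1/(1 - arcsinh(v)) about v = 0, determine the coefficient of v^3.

5/6

Substitute the inner expansion into the outer series and collect powers.
[v^0] = 1;  [v^1] = 1;  [v^2] = 1;  [v^3] = 5/6.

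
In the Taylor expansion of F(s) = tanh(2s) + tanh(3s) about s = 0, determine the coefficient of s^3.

-35/3

Combine the two series term by term.
F(0) = 0
F′(0) = 5
F′′(0) = 0
F′′′(0) = -70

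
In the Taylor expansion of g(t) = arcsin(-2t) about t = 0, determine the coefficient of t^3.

-4/3

[t^0] = 0;  [t^1] = -2;  [t^2] = 0;  [t^3] = -4/3.
So c_3 = g′′′(0)/3! = -4/3.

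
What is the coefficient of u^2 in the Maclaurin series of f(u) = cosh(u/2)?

Compute the successive derivatives at the expansion point and divide by k!.
So c_2 = f′′(0)/2! = 1/8.

1/8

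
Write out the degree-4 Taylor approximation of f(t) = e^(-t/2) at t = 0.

Differentiate repeatedly and evaluate at the center.

t^4/384 - t^3/48 + t^2/8 - t/2 + 1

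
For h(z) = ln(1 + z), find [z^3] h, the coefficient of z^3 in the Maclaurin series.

1/3

Compute the successive derivatives at the expansion point and divide by k!.
So c_3 = h′′′(0)/3! = 1/3.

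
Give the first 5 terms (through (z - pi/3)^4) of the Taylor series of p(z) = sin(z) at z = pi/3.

sqrt(3)*(z - pi/3)^4/48 - (z - pi/3)^3/12 - sqrt(3)*(z - pi/3)^2/4 + (z - pi/3)/2 + sqrt(3)/2

Use the known series and substitute for the argument.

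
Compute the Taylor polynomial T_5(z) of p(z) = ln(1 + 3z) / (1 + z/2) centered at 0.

Multiply the two series term by term and collect like powers.

2469*z^5/40 - 105*z^4/4 + 12*z^3 - 6*z^2 + 3*z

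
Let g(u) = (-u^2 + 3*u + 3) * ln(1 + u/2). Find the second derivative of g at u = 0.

Multiply each power in the prefactor through the base expansion.
The coefficient of u^2 in the expansion is 9/8, so g′′(0) = 2! * (9/8) = 9/4.

9/4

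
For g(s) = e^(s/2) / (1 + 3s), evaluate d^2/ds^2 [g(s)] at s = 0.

61/4

Take the Cauchy product of the two expansions.
The coefficient of s^2 in the expansion is 61/8, so g′′(0) = 2! * (61/8) = 61/4.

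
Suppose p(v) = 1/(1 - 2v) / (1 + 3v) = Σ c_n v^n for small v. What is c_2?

Expand each factor separately, then convolve coefficients.
p(0) = 1
p′(0) = -1
p′′(0) = 14
So c_2 = p′′(0)/2! = 7.

7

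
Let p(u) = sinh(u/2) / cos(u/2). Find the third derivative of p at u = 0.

1/2

Divide the numerator series by the denominator series (power-series long division).
From the series, [u^3] p = 1/12; multiply by 3! = 6 to get 1/2.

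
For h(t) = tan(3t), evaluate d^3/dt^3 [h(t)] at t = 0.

54

Use the known series and substitute for the argument.
From the series, [t^3] h = 9; multiply by 3! = 6 to get 54.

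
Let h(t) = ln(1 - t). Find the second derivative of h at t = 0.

-1

The coefficient of t^2 in the expansion is -1/2, so h′′(0) = 2! * (-1/2) = -1.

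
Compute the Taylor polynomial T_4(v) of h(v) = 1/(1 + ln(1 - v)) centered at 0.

Compose series: expand the inner function first, then feed it into the outer expansion.

11*v^4/3 + 7*v^3/3 + 3*v^2/2 + v + 1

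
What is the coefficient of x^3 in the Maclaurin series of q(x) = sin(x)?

-1/6

[x^0] = 0;  [x^1] = 1;  [x^2] = 0;  [x^3] = -1/6.
So c_3 = q′′′(0)/3! = -1/6.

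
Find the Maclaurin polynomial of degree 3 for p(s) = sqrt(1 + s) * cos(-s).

Multiply the two series term by term and collect like powers.
[s^0] = 1;  [s^1] = 1/2;  [s^2] = -5/8;  [s^3] = -3/16.

-3*s^3/16 - 5*s^2/8 + s/2 + 1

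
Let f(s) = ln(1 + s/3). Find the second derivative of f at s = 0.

-1/9

Apply the Taylor formula c_k = f^(k)(a)/k!.
The coefficient of s^2 in the expansion is -1/18, so f′′(0) = 2! * (-1/18) = -1/9.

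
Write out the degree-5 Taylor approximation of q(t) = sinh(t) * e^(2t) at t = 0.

121*t^5/120 + 5*t^4/3 + 13*t^3/6 + 2*t^2 + t

Write out both Maclaurin series and multiply, keeping only the needed powers.
q(0) = 0
q′(0) = 1
q′′(0) = 4
q′′′(0) = 13
q^(4)(0) = 40
q^(5)(0) = 121
Then c_k = q^(k)(0)/k! gives each Taylor coefficient.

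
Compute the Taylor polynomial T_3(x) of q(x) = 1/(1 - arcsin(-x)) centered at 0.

-7*x^3/6 + x^2 - x + 1

Let u equal the inner series; expand the outer function in u and truncate.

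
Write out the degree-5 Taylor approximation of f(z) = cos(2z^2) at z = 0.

1 - 2*z^4

Use the known series and substitute for the argument.
f(0) = 1
f′(0) = 0
f′′(0) = 0
f′′′(0) = 0
f^(4)(0) = -48
f^(5)(0) = 0
The Taylor polynomial is Σ f^(k)(0)/k! · z^k.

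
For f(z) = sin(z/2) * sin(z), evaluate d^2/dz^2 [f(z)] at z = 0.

Take the Cauchy product of the two expansions.
The coefficient of z^2 in the expansion is 1/2, so f′′(0) = 2! * (1/2) = 1.

1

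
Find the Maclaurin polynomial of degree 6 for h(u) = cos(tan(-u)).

Substitute the inner expansion into the outer series and collect powers.
h(0) = 1
h′(0) = 0
h′′(0) = -1
h′′′(0) = 0
h^(4)(0) = -7
h^(5)(0) = 0
h^(6)(0) = -97
Dividing each by k! gives the coefficients c_0, ..., c_6.

-97*u^6/720 - 7*u^4/24 - u^2/2 + 1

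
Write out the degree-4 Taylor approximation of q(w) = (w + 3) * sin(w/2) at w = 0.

Distribute the polynomial across the series and collect like powers.
q(0) = 0
q′(0) = 3/2
q′′(0) = 1
q′′′(0) = -3/8
q^(4)(0) = -1/2
Dividing each by k! gives the coefficients c_0, ..., c_4.

-w^4/48 - w^3/16 + w^2/2 + 3*w/2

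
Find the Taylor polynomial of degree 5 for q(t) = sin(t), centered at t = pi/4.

sqrt(2)*(t - pi/4)^5/240 + sqrt(2)*(t - pi/4)^4/48 - sqrt(2)*(t - pi/4)^3/12 - sqrt(2)*(t - pi/4)^2/4 + sqrt(2)*(t - pi/4)/2 + sqrt(2)/2

Use the known series and substitute for the argument.
[(t - pi/4)^0] = sqrt(2)/2;  [(t - pi/4)^1] = sqrt(2)/2;  [(t - pi/4)^2] = -sqrt(2)/4;  [(t - pi/4)^3] = -sqrt(2)/12;  [(t - pi/4)^4] = sqrt(2)/48;  [(t - pi/4)^5] = sqrt(2)/240.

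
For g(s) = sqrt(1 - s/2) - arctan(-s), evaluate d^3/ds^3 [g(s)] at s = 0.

-131/64

Expand each term separately and add.
From the series, [s^3] g = -131/384; multiply by 3! = 6 to get -131/64.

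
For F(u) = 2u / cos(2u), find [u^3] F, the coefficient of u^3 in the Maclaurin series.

4

Divide the numerator series by the denominator series (power-series long division).
[u^0] = 0;  [u^1] = 2;  [u^2] = 0;  [u^3] = 4.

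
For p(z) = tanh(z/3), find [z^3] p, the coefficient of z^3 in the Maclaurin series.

-1/81

Compute the successive derivatives at the expansion point and divide by k!.
p(0) = 0
p′(0) = 1/3
p′′(0) = 0
p′′′(0) = -2/27
So c_3 = p′′′(0)/3! = -1/81.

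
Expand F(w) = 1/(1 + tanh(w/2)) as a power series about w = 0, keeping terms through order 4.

Substitute the inner expansion into the outer series and collect powers.
F(0) = 1
F′(0) = -1/2
F′′(0) = 1/2
F′′′(0) = -1/2
F^(4)(0) = 1/2
The Taylor polynomial is Σ F^(k)(0)/k! · w^k.

w^4/48 - w^3/12 + w^2/4 - w/2 + 1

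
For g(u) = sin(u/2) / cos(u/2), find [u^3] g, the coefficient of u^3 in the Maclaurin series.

1/24

Write the quotient as an unknown series and match coefficients against numerator = denominator · series.
[u^0] = 0;  [u^1] = 1/2;  [u^2] = 0;  [u^3] = 1/24.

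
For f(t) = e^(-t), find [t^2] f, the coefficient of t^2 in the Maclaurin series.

1/2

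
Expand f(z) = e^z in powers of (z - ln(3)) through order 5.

(z - ln(3))^5/40 + (z - ln(3))^4/8 + (z - ln(3))^3/2 + 3*(z - ln(3))^2/2 + 3*(z - ln(3)) + 3

Differentiate repeatedly and evaluate at the center.
f(ln(3)) = 3
f′(ln(3)) = 3
f′′(ln(3)) = 3
f′′′(ln(3)) = 3
f^(4)(ln(3)) = 3
f^(5)(ln(3)) = 3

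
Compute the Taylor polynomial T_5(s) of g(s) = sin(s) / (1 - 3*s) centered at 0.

9541*s^5/120 + 53*s^4/2 + 53*s^3/6 + 3*s^2 + s

Expand 1/(denominator) as a geometric series and multiply by the numerator's series.
[s^0] = 0;  [s^1] = 1;  [s^2] = 3;  [s^3] = 53/6;  [s^4] = 53/2;  [s^5] = 9541/120.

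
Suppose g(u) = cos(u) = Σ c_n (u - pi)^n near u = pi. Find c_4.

-1/24

g(pi) = -1
g′(pi) = 0
g′′(pi) = 1
g′′′(pi) = 0
g^(4)(pi) = -1
So c_4 = g^(4)(pi)/4! = -1/24.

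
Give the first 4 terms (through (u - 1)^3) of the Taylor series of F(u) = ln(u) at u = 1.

Compute the successive derivatives at the expansion point and divide by k!.
F(1) = 0
F′(1) = 1
F′′(1) = -1
F′′′(1) = 2

(u - 1)^3/3 - (u - 1)^2/2 + (u - 1)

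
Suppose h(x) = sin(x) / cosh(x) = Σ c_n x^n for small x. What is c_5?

3/10

Divide the numerator series by the denominator series (power-series long division).
So c_5 = h^(5)(0)/5! = 3/10.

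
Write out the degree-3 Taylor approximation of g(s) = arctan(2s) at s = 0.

-8*s^3/3 + 2*s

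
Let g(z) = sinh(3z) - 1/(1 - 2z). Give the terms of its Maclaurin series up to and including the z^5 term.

-1199*z^5/40 - 16*z^4 - 7*z^3/2 - 4*z^2 + z - 1

Add the two expansions coefficient-wise.
g(0) = -1
g′(0) = 1
g′′(0) = -8
g′′′(0) = -21
g^(4)(0) = -384
g^(5)(0) = -3597
Dividing each by k! gives the coefficients c_0, ..., c_5.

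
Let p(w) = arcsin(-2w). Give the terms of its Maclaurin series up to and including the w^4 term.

Apply the Taylor formula c_k = f^(k)(a)/k!.
[w^0] = 0;  [w^1] = -2;  [w^2] = 0;  [w^3] = -4/3;  [w^4] = 0.

-4*w^3/3 - 2*w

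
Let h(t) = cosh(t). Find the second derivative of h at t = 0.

1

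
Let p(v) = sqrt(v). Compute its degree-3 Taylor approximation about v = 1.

p(1) = 1
p′(1) = 1/2
p′′(1) = -1/4
p′′′(1) = 3/8

(v - 1)^3/16 - (v - 1)^2/8 + (v - 1)/2 + 1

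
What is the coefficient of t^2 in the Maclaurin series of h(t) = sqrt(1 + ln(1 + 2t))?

-3/2

Let u equal the inner series; expand the outer function in u and truncate.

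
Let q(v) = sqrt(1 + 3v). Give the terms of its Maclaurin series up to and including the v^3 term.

27*v^3/16 - 9*v^2/8 + 3*v/2 + 1

[v^0] = 1;  [v^1] = 3/2;  [v^2] = -9/8;  [v^3] = 27/16.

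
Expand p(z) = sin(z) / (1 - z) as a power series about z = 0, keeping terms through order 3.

Take the Cauchy product of the two expansions.

5*z^3/6 + z^2 + z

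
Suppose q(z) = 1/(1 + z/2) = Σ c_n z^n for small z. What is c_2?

q(0) = 1
q′(0) = -1/2
q′′(0) = 1/2
The Taylor polynomial is Σ q^(k)(0)/k! · z^k.

1/4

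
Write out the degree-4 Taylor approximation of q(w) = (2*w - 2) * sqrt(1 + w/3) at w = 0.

Shift and add copies of the series according to the polynomial's terms.
q(0) = -2
q′(0) = 5/3
q′′(0) = 13/18
q′′′(0) = -7/36
q^(4)(0) = 29/216
The Taylor polynomial is Σ q^(k)(0)/k! · w^k.

29*w^4/5184 - 7*w^3/216 + 13*w^2/36 + 5*w/3 - 2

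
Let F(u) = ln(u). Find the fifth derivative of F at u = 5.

24/3125

The coefficient of (u - 5)^5 in the expansion is 1/15625, so F^(5)(5) = 5! * (1/15625) = 24/3125.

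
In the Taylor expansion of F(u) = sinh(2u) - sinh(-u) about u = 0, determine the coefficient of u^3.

3/2

Add the two expansions coefficient-wise.
F(0) = 0
F′(0) = 3
F′′(0) = 0
F′′′(0) = 9
So c_3 = F′′′(0)/3! = 3/2.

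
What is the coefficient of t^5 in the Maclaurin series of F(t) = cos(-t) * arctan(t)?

49/120

Expand each factor separately, then convolve coefficients.
F(0) = 0
F′(0) = 1
F′′(0) = 0
F′′′(0) = -5
F^(4)(0) = 0
F^(5)(0) = 49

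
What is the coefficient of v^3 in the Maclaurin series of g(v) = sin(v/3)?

-1/162

g(0) = 0
g′(0) = 1/3
g′′(0) = 0
g′′′(0) = -1/27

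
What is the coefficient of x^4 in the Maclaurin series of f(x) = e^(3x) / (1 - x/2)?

Multiply the two series term by term and collect like powers.
[x^0] = 1;  [x^1] = 7/2;  [x^2] = 25/4;  [x^3] = 61/8;  [x^4] = 115/16.

115/16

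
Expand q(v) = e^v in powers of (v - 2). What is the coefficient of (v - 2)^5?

e^(2)/120

Apply the Taylor formula c_k = f^(k)(a)/k!.
q(2) = e^(2)
q′(2) = e^(2)
q′′(2) = e^(2)
q′′′(2) = e^(2)
q^(4)(2) = e^(2)
q^(5)(2) = e^(2)
Dividing each by k! gives the coefficients c_0, ..., c_5.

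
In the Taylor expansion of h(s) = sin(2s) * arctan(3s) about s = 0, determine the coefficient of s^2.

Multiply the two series term by term and collect like powers.
So c_2 = h′′(0)/2! = 6.

6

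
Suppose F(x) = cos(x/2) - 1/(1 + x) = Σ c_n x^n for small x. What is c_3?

1

Combine the two series term by term.
F(0) = 0
F′(0) = 1
F′′(0) = -9/4
F′′′(0) = 6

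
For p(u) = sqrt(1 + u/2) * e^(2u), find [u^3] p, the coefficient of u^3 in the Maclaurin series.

Write out both Maclaurin series and multiply, keeping only the needed powers.
[u^0] = 1;  [u^1] = 9/4;  [u^2] = 79/32;  [u^3] = 683/384.
So c_3 = p′′′(0)/3! = 683/384.

683/384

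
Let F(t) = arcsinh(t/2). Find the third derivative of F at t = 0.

From the series, [t^3] F = -1/48; multiply by 3! = 6 to get -1/8.

-1/8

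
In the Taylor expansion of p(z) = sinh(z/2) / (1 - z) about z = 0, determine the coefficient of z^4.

25/48

Expand each factor separately, then convolve coefficients.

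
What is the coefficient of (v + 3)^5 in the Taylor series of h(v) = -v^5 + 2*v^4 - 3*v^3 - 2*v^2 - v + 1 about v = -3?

Differentiate repeatedly and evaluate at the center.
[(v + 3)^0] = 472;  [(v + 3)^1] = -691;  [(v + 3)^2] = 403;  [(v + 3)^3] = -117;  [(v + 3)^4] = 17;  [(v + 3)^5] = -1.

-1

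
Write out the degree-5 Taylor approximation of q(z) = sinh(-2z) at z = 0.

q(0) = 0
q′(0) = -2
q′′(0) = 0
q′′′(0) = -8
q^(4)(0) = 0
q^(5)(0) = -32
The Taylor polynomial is Σ q^(k)(0)/k! · z^k.

-4*z^5/15 - 4*z^3/3 - 2*z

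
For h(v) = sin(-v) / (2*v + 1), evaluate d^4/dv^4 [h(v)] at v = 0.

Expand 1/(denominator) as a geometric series and multiply by the numerator's series.
The coefficient of v^4 in the expansion is 23/3, so h^(4)(0) = 4! * (23/3) = 184.

184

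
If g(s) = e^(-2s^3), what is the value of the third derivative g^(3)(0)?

-12

Use the known series and substitute for the argument.
The coefficient of s^3 in the expansion is -2, so g′′′(0) = 3! * (-2) = -12.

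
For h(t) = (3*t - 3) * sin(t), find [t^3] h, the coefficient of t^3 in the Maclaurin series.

Distribute the polynomial across the series and collect like powers.
h(0) = 0
h′(0) = -3
h′′(0) = 6
h′′′(0) = 3

1/2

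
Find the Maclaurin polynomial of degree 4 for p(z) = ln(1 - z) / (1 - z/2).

Multiply the two series term by term and collect like powers.

-2*z^4/3 - 5*z^3/6 - z^2 - z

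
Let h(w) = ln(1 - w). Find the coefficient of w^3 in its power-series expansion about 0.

-1/3

Differentiate repeatedly and evaluate at the center.
[w^0] = 0;  [w^1] = -1;  [w^2] = -1/2;  [w^3] = -1/3.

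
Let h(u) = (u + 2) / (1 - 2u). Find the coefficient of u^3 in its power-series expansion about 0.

20

Distribute the polynomial across the series and collect like powers.
[u^0] = 2;  [u^1] = 5;  [u^2] = 10;  [u^3] = 20.
So c_3 = h′′′(0)/3! = 20.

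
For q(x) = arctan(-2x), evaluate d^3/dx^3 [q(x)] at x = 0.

Apply the Taylor formula c_k = f^(k)(a)/k!.
The coefficient of x^3 in the expansion is 8/3, so q′′′(0) = 3! * (8/3) = 16.

16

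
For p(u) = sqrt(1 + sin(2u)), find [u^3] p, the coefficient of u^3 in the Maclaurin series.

Compose series: expand the inner function first, then feed it into the outer expansion.
p(0) = 1
p′(0) = 1
p′′(0) = -1
p′′′(0) = -1

-1/6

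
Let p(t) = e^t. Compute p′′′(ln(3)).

3

Use the known series and substitute for the argument.
The coefficient of (t - ln(3))^3 in the expansion is 1/2, so p′′′(ln(3)) = 3! * (1/2) = 3.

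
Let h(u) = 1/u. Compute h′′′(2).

The coefficient of (u - 2)^3 in the expansion is -1/16, so h′′′(2) = 3! * (-1/16) = -3/8.

-3/8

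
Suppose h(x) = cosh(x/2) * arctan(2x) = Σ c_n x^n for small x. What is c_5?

1943/320

Multiply the two series term by term and collect like powers.
[x^0] = 0;  [x^1] = 2;  [x^2] = 0;  [x^3] = -29/12;  [x^4] = 0;  [x^5] = 1943/320.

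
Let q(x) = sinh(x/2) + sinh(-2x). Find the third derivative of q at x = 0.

-63/8

Expand each term separately and add.
From the series, [x^3] q = -21/16; multiply by 3! = 6 to get -63/8.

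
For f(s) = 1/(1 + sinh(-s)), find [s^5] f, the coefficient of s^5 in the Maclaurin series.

181/120

Substitute the inner expansion into the outer series and collect powers.
[s^0] = 1;  [s^1] = 1;  [s^2] = 1;  [s^3] = 7/6;  [s^4] = 4/3;  [s^5] = 181/120.
So c_5 = f^(5)(0)/5! = 181/120.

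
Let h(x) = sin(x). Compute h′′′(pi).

From the series, [(x - pi)^3] h = 1/6; multiply by 3! = 6 to get 1.

1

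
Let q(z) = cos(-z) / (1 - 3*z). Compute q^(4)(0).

Multiply the numerator's expansion by the denominator's geometric series.
The coefficient of z^4 in the expansion is 1837/24, so q^(4)(0) = 4! * (1837/24) = 1837.

1837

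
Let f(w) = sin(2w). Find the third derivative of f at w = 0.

-8

From the series, [w^3] f = -4/3; multiply by 3! = 6 to get -8.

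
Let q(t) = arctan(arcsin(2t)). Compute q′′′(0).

-8

Let u equal the inner series; expand the outer function in u and truncate.
The coefficient of t^3 in the expansion is -4/3, so q′′′(0) = 3! * (-4/3) = -8.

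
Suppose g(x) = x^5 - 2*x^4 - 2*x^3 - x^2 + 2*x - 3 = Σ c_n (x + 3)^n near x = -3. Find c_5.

1

g(-3) = -369
g′(-3) = 575
g′′(-3) = -722
g′′′(-3) = 672
g^(4)(-3) = -408
g^(5)(-3) = 120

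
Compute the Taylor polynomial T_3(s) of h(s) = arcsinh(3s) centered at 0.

-9*s^3/2 + 3*s

Differentiate repeatedly and evaluate at the center.
h(0) = 0
h′(0) = 3
h′′(0) = 0
h′′′(0) = -27
The Taylor polynomial is Σ h^(k)(0)/k! · s^k.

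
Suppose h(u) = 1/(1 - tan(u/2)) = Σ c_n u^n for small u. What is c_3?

1/6

Substitute the inner expansion into the outer series and collect powers.
h(0) = 1
h′(0) = 1/2
h′′(0) = 1/2
h′′′(0) = 1
So c_3 = h′′′(0)/3! = 1/6.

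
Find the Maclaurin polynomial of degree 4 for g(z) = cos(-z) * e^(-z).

Write out both Maclaurin series and multiply, keeping only the needed powers.
g(0) = 1
g′(0) = -1
g′′(0) = 0
g′′′(0) = 2
g^(4)(0) = -4
Then c_k = g^(k)(0)/k! gives each Taylor coefficient.

-z^4/6 + z^3/3 - z + 1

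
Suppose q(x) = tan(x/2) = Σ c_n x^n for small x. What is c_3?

1/24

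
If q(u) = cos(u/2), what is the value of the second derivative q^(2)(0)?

The coefficient of u^2 in the expansion is -1/8, so q′′(0) = 2! * (-1/8) = -1/4.

-1/4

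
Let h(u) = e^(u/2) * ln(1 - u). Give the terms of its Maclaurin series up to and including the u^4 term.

Take the Cauchy product of the two expansions.
h(0) = 0
h′(0) = -1
h′′(0) = -2
h′′′(0) = -17/4
h^(4)(0) = -12

-u^4/2 - 17*u^3/24 - u^2 - u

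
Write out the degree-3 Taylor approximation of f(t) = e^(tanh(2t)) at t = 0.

-4*t^3/3 + 2*t^2 + 2*t + 1

Plug the Maclaurin series of the inner function into that of the outer and collect terms.
[t^0] = 1;  [t^1] = 2;  [t^2] = 2;  [t^3] = -4/3.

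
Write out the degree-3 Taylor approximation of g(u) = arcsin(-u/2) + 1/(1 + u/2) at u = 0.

Expand each term separately and add.
g(0) = 1
g′(0) = -1
g′′(0) = 1/2
g′′′(0) = -7/8
Dividing each by k! gives the coefficients c_0, ..., c_3.

-7*u^3/48 + u^2/4 - u + 1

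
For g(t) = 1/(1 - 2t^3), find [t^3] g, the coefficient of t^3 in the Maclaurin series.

2

Compute the successive derivatives at the expansion point and divide by k!.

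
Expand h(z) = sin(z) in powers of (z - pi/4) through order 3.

-sqrt(2)*(z - pi/4)^3/12 - sqrt(2)*(z - pi/4)^2/4 + sqrt(2)*(z - pi/4)/2 + sqrt(2)/2

Apply the Taylor formula c_k = f^(k)(a)/k!.
h(pi/4) = sqrt(2)/2
h′(pi/4) = sqrt(2)/2
h′′(pi/4) = -sqrt(2)/2
h′′′(pi/4) = -sqrt(2)/2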